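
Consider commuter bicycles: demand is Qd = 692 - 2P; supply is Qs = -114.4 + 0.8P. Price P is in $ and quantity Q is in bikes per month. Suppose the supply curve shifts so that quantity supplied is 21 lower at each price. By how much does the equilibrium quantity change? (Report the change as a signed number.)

Set Qd = Qs: 692 - 2P = -114.4 + 0.8P, so 806.4 = 2.8P and P* = 288.
Substitute back: Q* = 692 - 2(288) = 116.
After the shift, supply is Qs = -135.4 + 0.8P.
The new intersection has 827.4 = 2.8P, i.e. P = 295.5, Q = 101.
ΔQ = 101 - 116 = -15.

ΔQ = -15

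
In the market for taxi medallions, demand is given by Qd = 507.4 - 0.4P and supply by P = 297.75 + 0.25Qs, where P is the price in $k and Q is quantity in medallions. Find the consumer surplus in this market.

In direct form, Qs = -1191 + 4P.
Equating demand and supply, 507.4 - 0.4P = -1191 + 4P gives 4.4P = 1698.4, so P* = 386.
Substitute back: Q* = 507.4 - 0.4(386) = 353.
Demand choke price (Qd = 0): P = 507.4/0.4 = 1268.5. Consumer surplus = ½ × (1268.5 - 386) × 353 = 155761.25.

Consumer surplus = 155761.25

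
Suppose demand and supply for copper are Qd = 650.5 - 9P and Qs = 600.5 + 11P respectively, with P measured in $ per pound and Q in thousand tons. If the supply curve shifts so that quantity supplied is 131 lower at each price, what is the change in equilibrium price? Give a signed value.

At equilibrium Qd = Qs, so 650.5 - 9P = 600.5 + 11P; collecting terms, 50 = 20P and P* = 2.5.
From the demand curve, Q* = 650.5 - 9(2.5) = 628.
After the shift, supply is Qs = 469.5 + 11P.
Re-solving, 20P = 181 gives P = 9.05 and Q = 569.05.
ΔP = 9.05 - 2.5 = 6.55.

ΔP = 6.55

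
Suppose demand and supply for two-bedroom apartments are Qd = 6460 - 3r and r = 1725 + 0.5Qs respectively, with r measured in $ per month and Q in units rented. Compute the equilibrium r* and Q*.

r* = 1982, Q* = 514

Inverting to quantity form: Qs = -3450 + 2r.
The market clears where 6460 - 3r = -3450 + 2r. Rearranging, 5r = 9910, hence r* = 1982.
Substitute back: Q* = 6460 - 3(1982) = 514.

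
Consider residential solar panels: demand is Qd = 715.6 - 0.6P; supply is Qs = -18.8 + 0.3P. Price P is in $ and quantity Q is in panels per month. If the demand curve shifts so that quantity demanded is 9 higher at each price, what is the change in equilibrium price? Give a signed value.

The market clears where 715.6 - 0.6P = -18.8 + 0.3P. Rearranging, 0.9P = 734.4, hence P* = 816.
Substitute back: Q* = 715.6 - 0.6(816) = 226.
After the shift, demand is Qd = 724.6 - 0.6P.
New equilibrium: 743.4 = 0.9P, so P = 826 and Q = 229.
ΔP = 826 - 816 = 10.

ΔP = 10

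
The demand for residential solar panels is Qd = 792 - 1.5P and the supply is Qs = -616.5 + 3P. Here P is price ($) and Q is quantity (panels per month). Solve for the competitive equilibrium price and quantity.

At equilibrium Qd = Qs, so 792 - 1.5P = -616.5 + 3P; collecting terms, 1408.5 = 4.5P and P* = 313.
Substitute back: Q* = 792 - 1.5(313) = 322.5.

P* = 313, Q* = 322.5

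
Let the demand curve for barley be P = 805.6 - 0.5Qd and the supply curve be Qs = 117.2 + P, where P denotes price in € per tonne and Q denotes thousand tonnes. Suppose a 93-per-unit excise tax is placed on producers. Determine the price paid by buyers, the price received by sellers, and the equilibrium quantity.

P_b = 529, P_s = 436, Q = 553.2

Inverting to quantity form: Qd = 1611.2 - 2P.
Producers keep P_s = P_b - 93 per unit, so supply in terms of the buyer price is Qs = 24.2 + P_b.
Equate demand and the shifted supply: 1611.2 - 2P_b = 24.2 + P_b, giving 3P_b = 1587, so P_b = 529.
So P_s = 436 and the quantity traded is Q = 1611.2 - 2(529) = 553.2.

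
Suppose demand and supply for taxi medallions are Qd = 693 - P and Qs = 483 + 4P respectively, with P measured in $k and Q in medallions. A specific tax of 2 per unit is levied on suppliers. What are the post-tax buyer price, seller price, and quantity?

P_b = 43.6, P_s = 41.6, Q = 649.4

The tax drives a wedge P_b - P_s = 2. Substituting P_s = P_b - 2 into supply: Qs = 475 + 4P_b.
Set Qd = Qs: 693 - P_b = 475 + 4P_b, so 218 = 5P_b and P_b = 43.6.
Then P_s = 43.6 - 2 = 41.6 and Q = 693 - 43.6 = 649.4.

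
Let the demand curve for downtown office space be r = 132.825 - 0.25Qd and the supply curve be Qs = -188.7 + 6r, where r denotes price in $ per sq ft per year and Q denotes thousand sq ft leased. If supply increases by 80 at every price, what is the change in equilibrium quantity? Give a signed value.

ΔQ = 32

Rewriting in direct form: Qd = 531.3 - 4r.
Equating demand and supply, 531.3 - 4r = -188.7 + 6r gives 10r = 720, so r* = 72.
Substitute back: Q* = 531.3 - 4(72) = 243.3.
After the shift, supply is Qs = -108.7 + 6r.
New equilibrium: 640 = 10r, so r = 64 and Q = 275.3.
ΔQ = 275.3 - 243.3 = 32.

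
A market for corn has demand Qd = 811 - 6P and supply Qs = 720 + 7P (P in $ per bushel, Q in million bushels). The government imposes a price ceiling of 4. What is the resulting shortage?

Shortage = 39

Evaluating both curves at the ceiling price 4 gives Qd = 787, Qs = 748.
Shortage = Qd - Qs = 787 - 748 = 39.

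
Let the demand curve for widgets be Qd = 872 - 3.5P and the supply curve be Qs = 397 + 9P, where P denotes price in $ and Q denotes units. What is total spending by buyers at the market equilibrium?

Equating demand and supply, 872 - 3.5P = 397 + 9P gives 12.5P = 475, so P* = 38.
From the demand curve, Q* = 872 - 3.5(38) = 739.
Total spending by buyers = P* × Q* = 38 × 739 = 28082.

Total spending by buyers = 28082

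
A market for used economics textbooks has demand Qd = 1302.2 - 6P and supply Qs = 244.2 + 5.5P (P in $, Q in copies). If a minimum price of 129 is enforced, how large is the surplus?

At P = 129: Qd = 528.2 and Qs = 953.7.
Surplus = Qs - Qd = 953.7 - 528.2 = 425.5.

Surplus = 425.5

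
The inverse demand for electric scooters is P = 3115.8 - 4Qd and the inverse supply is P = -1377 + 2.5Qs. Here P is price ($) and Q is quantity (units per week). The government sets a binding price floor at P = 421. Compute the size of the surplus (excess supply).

Surplus = 45.5

Solving each curve for Q: Qd = 778.95 - 0.25P and Qs = 550.8 + 0.4P.
With P fixed at 421, quantity demanded is 673.7 and quantity supplied is 719.2.
Surplus = Qs - Qd = 719.2 - 673.7 = 45.5.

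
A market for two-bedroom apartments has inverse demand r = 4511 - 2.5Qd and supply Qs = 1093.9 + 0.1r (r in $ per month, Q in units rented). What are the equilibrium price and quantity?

r* = 1421, Q* = 1236

In direct form, Qd = 1804.4 - 0.4r.
At equilibrium Qd = Qs, so 1804.4 - 0.4r = 1093.9 + 0.1r; collecting terms, 710.5 = 0.5r and r* = 1421.
Then Q* = 1804.4 - 0.4(1421) = 1236.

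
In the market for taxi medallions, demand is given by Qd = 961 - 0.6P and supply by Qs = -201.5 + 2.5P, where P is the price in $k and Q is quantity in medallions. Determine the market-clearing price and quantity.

P* = 375, Q* = 736

Set Qd = Qs: 961 - 0.6P = -201.5 + 2.5P, so 1162.5 = 3.1P and P* = 375.
Plugging P* into demand: Q* = 961 - 0.6(375) = 736.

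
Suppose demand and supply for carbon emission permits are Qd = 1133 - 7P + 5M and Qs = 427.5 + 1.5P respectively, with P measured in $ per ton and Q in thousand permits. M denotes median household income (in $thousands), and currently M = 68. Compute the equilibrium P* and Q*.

With M = 68, demand is Qd = 1473 - 7P.
Set Qd = Qs: 1473 - 7P = 427.5 + 1.5P, so 1045.5 = 8.5P and P* = 123.
Plugging P* into demand: Q* = 1473 - 7(123) = 612.

P* = 123, Q* = 612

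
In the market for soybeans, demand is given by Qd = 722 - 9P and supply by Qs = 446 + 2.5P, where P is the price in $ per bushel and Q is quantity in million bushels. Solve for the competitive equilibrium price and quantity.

P* = 24, Q* = 506

Equating demand and supply, 722 - 9P = 446 + 2.5P gives 11.5P = 276, so P* = 24.
Plugging P* into demand: Q* = 722 - 9(24) = 506.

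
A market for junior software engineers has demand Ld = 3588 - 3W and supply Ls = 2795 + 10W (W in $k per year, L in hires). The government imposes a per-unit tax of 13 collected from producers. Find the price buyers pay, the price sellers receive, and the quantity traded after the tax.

With a tax of 13 on producers, they supply based on the net price W_s = W_b - 13, so Ls = 2665 + 10W_b.
Equate demand and the shifted supply: 3588 - 3W_b = 2665 + 10W_b, giving 13W_b = 923, so W_b = 71.
Then W_s = 71 - 13 = 58 and L = 3588 - 3(71) = 3375.

W_b = 71, W_s = 58, L = 3375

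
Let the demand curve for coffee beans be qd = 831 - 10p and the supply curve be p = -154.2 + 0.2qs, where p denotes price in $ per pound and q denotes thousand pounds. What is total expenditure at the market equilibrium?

In direct form, qs = 771 + 5p.
Equating demand and supply, 831 - 10p = 771 + 5p gives 15p = 60, so p* = 4.
Then q* = 831 - 10(4) = 791.
Total expenditure = p* × q* = 4 × 791 = 3164.

Total expenditure = 3164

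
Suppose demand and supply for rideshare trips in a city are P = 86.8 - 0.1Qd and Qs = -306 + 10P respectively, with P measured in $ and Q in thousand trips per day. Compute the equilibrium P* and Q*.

Inverting to quantity form: Qd = 868 - 10P.
The market clears where 868 - 10P = -306 + 10P. Rearranging, 20P = 1174, hence P* = 58.7.
From the demand curve, Q* = 868 - 10(58.7) = 281.

P* = 58.7, Q* = 281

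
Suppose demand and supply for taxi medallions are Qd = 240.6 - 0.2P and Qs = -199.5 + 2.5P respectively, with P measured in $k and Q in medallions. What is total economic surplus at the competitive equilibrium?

At equilibrium Qd = Qs, so 240.6 - 0.2P = -199.5 + 2.5P; collecting terms, 440.1 = 2.7P and P* = 163.
Substitute back: Q* = 240.6 - 0.2(163) = 208.
Demand choke price = 1203; supply choke price = 79.8. CS = ½(1203 - 163)(208) = 108160; PS = ½(163 - 79.8)(208) = 8652.8. Total surplus = 116812.8.

Total surplus = 116812.8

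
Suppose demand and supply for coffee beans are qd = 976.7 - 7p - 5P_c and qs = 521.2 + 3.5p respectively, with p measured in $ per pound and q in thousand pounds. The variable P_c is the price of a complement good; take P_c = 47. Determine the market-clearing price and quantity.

With P_c = 47, demand is qd = 741.7 - 7p.
Set qd = qs: 741.7 - 7p = 521.2 + 3.5p, so 220.5 = 10.5p and p* = 21.
From the demand curve, q* = 741.7 - 7(21) = 594.7.

p* = 21, q* = 594.7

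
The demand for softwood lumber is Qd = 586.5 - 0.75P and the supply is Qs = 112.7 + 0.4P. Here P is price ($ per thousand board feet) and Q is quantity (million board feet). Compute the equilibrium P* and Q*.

P* = 412, Q* = 277.5

Equating demand and supply, 586.5 - 0.75P = 112.7 + 0.4P gives 1.15P = 473.8, so P* = 412.
From the demand curve, Q* = 586.5 - 0.75(412) = 277.5.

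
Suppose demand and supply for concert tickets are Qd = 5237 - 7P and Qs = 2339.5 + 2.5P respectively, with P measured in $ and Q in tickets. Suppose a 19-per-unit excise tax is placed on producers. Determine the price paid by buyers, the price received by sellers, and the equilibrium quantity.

P_b = 310, P_s = 291, Q = 3067

With a tax of 19 on producers, they supply based on the net price P_s = P_b - 19, so Qs = 2292 + 2.5P_b.
Equate demand and the shifted supply: 5237 - 7P_b = 2292 + 2.5P_b, giving 9.5P_b = 2945, so P_b = 310.
Then P_s = 310 - 19 = 291 and Q = 5237 - 7(310) = 3067.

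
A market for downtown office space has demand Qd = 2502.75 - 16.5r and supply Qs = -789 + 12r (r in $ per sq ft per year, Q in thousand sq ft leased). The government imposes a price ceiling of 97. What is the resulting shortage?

Evaluating both curves at the ceiling price 97 gives Qd = 902.25, Qs = 375.
Shortage = Qd - Qs = 902.25 - 375 = 527.25.

Shortage = 527.25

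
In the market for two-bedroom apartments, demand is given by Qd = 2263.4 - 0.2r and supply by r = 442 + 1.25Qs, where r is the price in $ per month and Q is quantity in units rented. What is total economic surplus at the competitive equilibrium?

Total surplus = 9461250

In direct form, Qs = -353.6 + 0.8r.
At equilibrium Qd = Qs, so 2263.4 - 0.2r = -353.6 + 0.8r; collecting terms, 2617 = r and r* = 2617.
From the demand curve, Q* = 2263.4 - 0.2(2617) = 1740.
Demand choke price = 11317; supply choke price = 442. CS = ½(11317 - 2617)(1740) = 7569000; PS = ½(2617 - 442)(1740) = 1892250. Total surplus = 9461250.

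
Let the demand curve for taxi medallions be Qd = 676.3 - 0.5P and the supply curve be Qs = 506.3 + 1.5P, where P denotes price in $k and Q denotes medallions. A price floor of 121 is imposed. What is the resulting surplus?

At P = 121: Qd = 615.8 and Qs = 687.8.
Surplus = Qs - Qd = 687.8 - 615.8 = 72.

Surplus = 72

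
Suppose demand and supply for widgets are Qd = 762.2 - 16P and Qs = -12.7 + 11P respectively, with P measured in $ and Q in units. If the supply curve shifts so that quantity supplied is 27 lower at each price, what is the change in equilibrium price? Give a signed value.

The market clears where 762.2 - 16P = -12.7 + 11P. Rearranging, 27P = 774.9, hence P* = 28.7.
Plugging P* into demand: Q* = 762.2 - 16(28.7) = 303.
After the shift, supply is Qs = -39.7 + 11P.
The new intersection has 801.9 = 27P, i.e. P = 29.7, Q = 287.
ΔP = 29.7 - 28.7 = 1.

ΔP = 1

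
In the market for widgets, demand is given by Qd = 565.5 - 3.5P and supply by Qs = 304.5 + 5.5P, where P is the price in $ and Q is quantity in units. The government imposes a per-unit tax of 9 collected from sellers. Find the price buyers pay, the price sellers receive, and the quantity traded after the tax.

P_b = 34.5, P_s = 25.5, Q = 444.75

With a tax of 9 on sellers, they supply based on the net price P_s = P_b - 9, so Qs = 255 + 5.5P_b.
Market clearing requires 565.5 - 3.5P_b = 255 + 5.5P_b; hence 310.5 = 9P_b and P_b = 34.5.
So P_s = 25.5 and the quantity traded is Q = 565.5 - 3.5(34.5) = 444.75.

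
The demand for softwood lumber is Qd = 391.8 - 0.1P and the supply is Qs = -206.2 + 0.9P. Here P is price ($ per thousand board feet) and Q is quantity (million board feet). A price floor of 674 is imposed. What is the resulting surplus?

Evaluating both curves at the floor price 674 gives Qd = 324.4, Qs = 400.4.
Surplus = Qs - Qd = 400.4 - 324.4 = 76.

Surplus = 76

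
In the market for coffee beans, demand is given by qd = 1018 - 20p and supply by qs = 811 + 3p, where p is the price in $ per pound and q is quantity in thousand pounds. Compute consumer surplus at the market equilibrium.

Consumer surplus = 17556.1

Set qd = qs: 1018 - 20p = 811 + 3p, so 207 = 23p and p* = 9.
From the demand curve, q* = 1018 - 20(9) = 838.
Demand choke price (qd = 0): p = 1018/20 = 50.9. Consumer surplus = ½ × (50.9 - 9) × 838 = 17556.1.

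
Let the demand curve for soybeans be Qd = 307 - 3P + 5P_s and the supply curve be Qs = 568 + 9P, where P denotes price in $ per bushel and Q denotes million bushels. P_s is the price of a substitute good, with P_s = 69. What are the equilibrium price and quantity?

With P_s = 69, demand is Qd = 652 - 3P.
At equilibrium Qd = Qs, so 652 - 3P = 568 + 9P; collecting terms, 84 = 12P and P* = 7.
Then Q* = 652 - 3(7) = 631.

P* = 7, Q* = 631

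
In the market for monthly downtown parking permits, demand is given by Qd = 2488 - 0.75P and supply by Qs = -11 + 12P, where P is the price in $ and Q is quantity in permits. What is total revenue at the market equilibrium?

Total revenue = 458836

The market clears where 2488 - 0.75P = -11 + 12P. Rearranging, 12.75P = 2499, hence P* = 196.
Substitute back: Q* = 2488 - 0.75(196) = 2341.
Total revenue = P* × Q* = 196 × 2341 = 458836.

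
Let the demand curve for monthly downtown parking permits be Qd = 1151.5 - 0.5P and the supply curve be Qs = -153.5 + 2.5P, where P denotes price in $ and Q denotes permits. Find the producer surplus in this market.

At equilibrium Qd = Qs, so 1151.5 - 0.5P = -153.5 + 2.5P; collecting terms, 1305 = 3P and P* = 435.
From the demand curve, Q* = 1151.5 - 0.5(435) = 934.
Supply choke price (Qs = 0): P = 61.4. Producer surplus = ½ × (435 - 61.4) × 934 = 174471.2.

Producer surplus = 174471.2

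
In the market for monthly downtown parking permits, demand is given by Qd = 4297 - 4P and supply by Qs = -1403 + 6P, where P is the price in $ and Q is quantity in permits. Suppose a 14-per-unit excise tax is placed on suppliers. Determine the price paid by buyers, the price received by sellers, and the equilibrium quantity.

With a tax of 14 on suppliers, they supply based on the net price P_s = P_b - 14, so Qs = -1487 + 6P_b.
Set Qd = Qs: 4297 - 4P_b = -1487 + 6P_b, so 5784 = 10P_b and P_b = 578.4.
So P_s = 564.4 and the quantity traded is Q = 4297 - 4(578.4) = 1983.4.

P_b = 578.4, P_s = 564.4, Q = 1983.4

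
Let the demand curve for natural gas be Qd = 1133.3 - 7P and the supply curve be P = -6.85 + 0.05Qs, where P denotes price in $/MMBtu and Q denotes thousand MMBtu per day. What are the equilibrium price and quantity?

Inverting to quantity form: Qs = 137 + 20P.
Set Qd = Qs: 1133.3 - 7P = 137 + 20P, so 996.3 = 27P and P* = 36.9.
Then Q* = 1133.3 - 7(36.9) = 875.

P* = 36.9, Q* = 875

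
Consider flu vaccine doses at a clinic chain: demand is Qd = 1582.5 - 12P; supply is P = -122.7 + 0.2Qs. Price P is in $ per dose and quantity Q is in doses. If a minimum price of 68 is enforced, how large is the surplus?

Surplus = 187

Solving each curve for Q: Qs = 613.5 + 5P.
With P fixed at 68, quantity demanded is 766.5 and quantity supplied is 953.5.
Surplus = Qs - Qd = 953.5 - 766.5 = 187.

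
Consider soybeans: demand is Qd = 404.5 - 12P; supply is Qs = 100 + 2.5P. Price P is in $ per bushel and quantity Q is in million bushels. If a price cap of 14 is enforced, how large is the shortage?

Evaluating both curves at the ceiling price 14 gives Qd = 236.5, Qs = 135.
Shortage = Qd - Qs = 236.5 - 135 = 101.5.

Shortage = 101.5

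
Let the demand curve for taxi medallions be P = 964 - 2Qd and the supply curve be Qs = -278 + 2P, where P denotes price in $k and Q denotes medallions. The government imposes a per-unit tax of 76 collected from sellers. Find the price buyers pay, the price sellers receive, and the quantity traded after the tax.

Inverting to quantity form: Qd = 482 - 0.5P.
With a tax of 76 on sellers, they supply based on the net price P_s = P_b - 76, so Qs = -430 + 2P_b.
Equate demand and the shifted supply: 482 - 0.5P_b = -430 + 2P_b, giving 2.5P_b = 912, so P_b = 364.8.
Then P_s = 364.8 - 76 = 288.8 and Q = 482 - 0.5(364.8) = 299.6.

P_b = 364.8, P_s = 288.8, Q = 299.6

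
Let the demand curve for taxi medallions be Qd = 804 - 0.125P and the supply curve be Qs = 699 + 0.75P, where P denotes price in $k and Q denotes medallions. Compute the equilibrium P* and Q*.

P* = 120, Q* = 789

Set Qd = Qs: 804 - 0.125P = 699 + 0.75P, so 105 = 0.875P and P* = 120.
Plugging P* into demand: Q* = 804 - 0.125(120) = 789.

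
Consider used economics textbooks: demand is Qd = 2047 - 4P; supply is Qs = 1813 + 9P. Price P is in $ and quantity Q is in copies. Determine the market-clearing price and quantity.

The market clears where 2047 - 4P = 1813 + 9P. Rearranging, 13P = 234, hence P* = 18.
From the demand curve, Q* = 2047 - 4(18) = 1975.

P* = 18, Q* = 1975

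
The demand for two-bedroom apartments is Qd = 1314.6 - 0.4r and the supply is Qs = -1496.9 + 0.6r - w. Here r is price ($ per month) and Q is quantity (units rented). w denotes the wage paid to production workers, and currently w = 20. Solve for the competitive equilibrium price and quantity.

r* = 2831.5, Q* = 182

With w = 20, supply is Qs = -1516.9 + 0.6r.
At equilibrium Qd = Qs, so 1314.6 - 0.4r = -1516.9 + 0.6r; collecting terms, 2831.5 = r and r* = 2831.5.
From the demand curve, Q* = 1314.6 - 0.4(2831.5) = 182.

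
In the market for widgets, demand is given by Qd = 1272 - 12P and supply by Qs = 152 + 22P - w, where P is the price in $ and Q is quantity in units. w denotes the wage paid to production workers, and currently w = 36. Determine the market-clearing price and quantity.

P* = 34, Q* = 864

With w = 36, supply is Qs = 116 + 22P.
At equilibrium Qd = Qs, so 1272 - 12P = 116 + 22P; collecting terms, 1156 = 34P and P* = 34.
Plugging P* into demand: Q* = 1272 - 12(34) = 864.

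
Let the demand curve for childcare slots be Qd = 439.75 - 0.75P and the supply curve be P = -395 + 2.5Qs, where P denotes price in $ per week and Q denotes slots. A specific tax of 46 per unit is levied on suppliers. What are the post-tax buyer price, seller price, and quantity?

Solving each curve for Q: Qs = 158 + 0.4P.
Suppliers keep P_s = P_b - 46 per unit, so supply in terms of the buyer price is Qs = 139.6 + 0.4P_b.
Set Qd = Qs: 439.75 - 0.75P_b = 139.6 + 0.4P_b, so 300.15 = 1.15P_b and P_b = 261.
So P_s = 215 and the quantity traded is Q = 439.75 - 0.75(261) = 244.

P_b = 261, P_s = 215, Q = 244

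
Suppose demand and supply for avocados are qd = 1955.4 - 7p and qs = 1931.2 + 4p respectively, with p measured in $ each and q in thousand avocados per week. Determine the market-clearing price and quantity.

p* = 2.2, q* = 1940

The market clears where 1955.4 - 7p = 1931.2 + 4p. Rearranging, 11p = 24.2, hence p* = 2.2.
Substitute back: q* = 1955.4 - 7(2.2) = 1940.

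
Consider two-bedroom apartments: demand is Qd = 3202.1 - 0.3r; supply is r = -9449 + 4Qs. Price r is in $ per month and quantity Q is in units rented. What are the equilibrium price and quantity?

In direct form, Qs = 2362.25 + 0.25r.
The market clears where 3202.1 - 0.3r = 2362.25 + 0.25r. Rearranging, 0.55r = 839.85, hence r* = 1527.
Substitute back: Q* = 3202.1 - 0.3(1527) = 2744.

r* = 1527, Q* = 2744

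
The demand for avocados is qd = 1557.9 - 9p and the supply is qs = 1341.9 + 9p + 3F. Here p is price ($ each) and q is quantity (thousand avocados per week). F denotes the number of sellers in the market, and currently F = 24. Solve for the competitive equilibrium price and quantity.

With F = 24, supply is qs = 1413.9 + 9p.
Set qd = qs: 1557.9 - 9p = 1413.9 + 9p, so 144 = 18p and p* = 8.
Plugging p* into demand: q* = 1557.9 - 9(8) = 1485.9.

p* = 8, q* = 1485.9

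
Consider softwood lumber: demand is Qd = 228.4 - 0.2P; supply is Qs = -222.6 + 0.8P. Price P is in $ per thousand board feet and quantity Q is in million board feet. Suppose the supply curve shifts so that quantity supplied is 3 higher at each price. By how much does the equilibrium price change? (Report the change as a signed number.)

Equating demand and supply, 228.4 - 0.2P = -222.6 + 0.8P gives P = 451, so P* = 451.
Substitute back: Q* = 228.4 - 0.2(451) = 138.2.
After the shift, supply is Qs = -219.6 + 0.8P.
Re-solving, P = 448 gives P = 448 and Q = 138.8.
ΔP = 448 - 451 = -3.

ΔP = -3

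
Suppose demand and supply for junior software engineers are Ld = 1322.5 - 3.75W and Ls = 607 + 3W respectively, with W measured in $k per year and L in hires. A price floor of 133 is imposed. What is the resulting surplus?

At W = 133: Ld = 823.75 and Ls = 1006.
Surplus = Ls - Ld = 1006 - 823.75 = 182.25.

Surplus = 182.25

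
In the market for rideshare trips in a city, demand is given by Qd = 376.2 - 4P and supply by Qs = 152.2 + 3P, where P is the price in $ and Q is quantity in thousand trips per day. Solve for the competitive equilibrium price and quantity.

Set Qd = Qs: 376.2 - 4P = 152.2 + 3P, so 224 = 7P and P* = 32.
Plugging P* into demand: Q* = 376.2 - 4(32) = 248.2.

P* = 32, Q* = 248.2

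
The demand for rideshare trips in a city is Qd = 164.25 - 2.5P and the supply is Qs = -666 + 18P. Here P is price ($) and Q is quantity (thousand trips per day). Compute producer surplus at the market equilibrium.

Equating demand and supply, 164.25 - 2.5P = -666 + 18P gives 20.5P = 830.25, so P* = 40.5.
Substitute back: Q* = 164.25 - 2.5(40.5) = 63.
Supply choke price (Qs = 0): P = 37. Producer surplus = ½ × (40.5 - 37) × 63 = 110.25.

Producer surplus = 110.25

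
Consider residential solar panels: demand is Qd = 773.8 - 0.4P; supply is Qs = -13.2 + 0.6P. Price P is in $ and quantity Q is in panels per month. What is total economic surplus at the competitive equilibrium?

Set Qd = Qs: 773.8 - 0.4P = -13.2 + 0.6P, so 787 = P and P* = 787.
Substitute back: Q* = 773.8 - 0.4(787) = 459.
Demand choke price = 1934.5; supply choke price = 22. CS = ½(1934.5 - 787)(459) = 263351.25; PS = ½(787 - 22)(459) = 175567.5. Total surplus = 438918.75.

Total surplus = 438918.75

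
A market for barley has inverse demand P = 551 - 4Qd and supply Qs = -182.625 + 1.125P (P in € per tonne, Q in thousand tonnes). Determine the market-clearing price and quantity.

In direct form, Qd = 137.75 - 0.25P.
At equilibrium Qd = Qs, so 137.75 - 0.25P = -182.625 + 1.125P; collecting terms, 320.375 = 1.375P and P* = 233.
Substitute back: Q* = 137.75 - 0.25(233) = 79.5.

P* = 233, Q* = 79.5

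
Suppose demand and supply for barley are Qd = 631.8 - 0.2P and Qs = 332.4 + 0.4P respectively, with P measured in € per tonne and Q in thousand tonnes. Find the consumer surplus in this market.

Consumer surplus = 707560

At equilibrium Qd = Qs, so 631.8 - 0.2P = 332.4 + 0.4P; collecting terms, 299.4 = 0.6P and P* = 499.
From the demand curve, Q* = 631.8 - 0.2(499) = 532.
Demand choke price (Qd = 0): P = 631.8/0.2 = 3159. Consumer surplus = ½ × (3159 - 499) × 532 = 707560.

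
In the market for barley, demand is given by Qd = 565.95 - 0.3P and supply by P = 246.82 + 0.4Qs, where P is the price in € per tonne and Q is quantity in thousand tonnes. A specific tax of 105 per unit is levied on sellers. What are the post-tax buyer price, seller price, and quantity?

Inverting to quantity form: Qs = -617.05 + 2.5P.
With a tax of 105 on sellers, they supply based on the net price P_s = P_b - 105, so Qs = -879.55 + 2.5P_b.
Equate demand and the shifted supply: 565.95 - 0.3P_b = -879.55 + 2.5P_b, giving 2.8P_b = 1445.5, so P_b = 516.25.
So P_s = 411.25 and the quantity traded is Q = 565.95 - 0.3(516.25) = 411.075.

P_b = 516.25, P_s = 411.25, Q = 411.075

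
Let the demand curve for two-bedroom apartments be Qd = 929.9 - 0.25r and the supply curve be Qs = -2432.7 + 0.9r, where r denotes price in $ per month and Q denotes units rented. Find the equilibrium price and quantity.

r* = 2924, Q* = 198.9

The market clears where 929.9 - 0.25r = -2432.7 + 0.9r. Rearranging, 1.15r = 3362.6, hence r* = 2924.
Then Q* = 929.9 - 0.25(2924) = 198.9.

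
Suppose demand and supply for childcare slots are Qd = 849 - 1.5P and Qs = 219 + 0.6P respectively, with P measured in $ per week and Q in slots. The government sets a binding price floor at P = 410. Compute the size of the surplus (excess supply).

Surplus = 231

At P = 410: Qd = 234 and Qs = 465.
Surplus = Qs - Qd = 465 - 234 = 231.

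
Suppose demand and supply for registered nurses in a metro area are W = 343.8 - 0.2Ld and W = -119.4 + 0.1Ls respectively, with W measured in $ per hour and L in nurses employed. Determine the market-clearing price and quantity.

Rewriting in direct form: Ld = 1719 - 5W and Ls = 1194 + 10W.
At equilibrium Ld = Ls, so 1719 - 5W = 1194 + 10W; collecting terms, 525 = 15W and W* = 35.
From the demand curve, L* = 1719 - 5(35) = 1544.

W* = 35, L* = 1544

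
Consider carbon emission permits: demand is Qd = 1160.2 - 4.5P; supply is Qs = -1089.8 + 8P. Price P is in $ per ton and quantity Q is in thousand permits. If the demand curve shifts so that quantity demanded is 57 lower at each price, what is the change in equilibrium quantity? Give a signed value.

ΔQ = -36.48

At equilibrium Qd = Qs, so 1160.2 - 4.5P = -1089.8 + 8P; collecting terms, 2250 = 12.5P and P* = 180.
Plugging P* into demand: Q* = 1160.2 - 4.5(180) = 350.2.
After the shift, demand is Qd = 1103.2 - 4.5P.
The new intersection has 2193 = 12.5P, i.e. P = 175.44, Q = 313.72.
ΔQ = 313.72 - 350.2 = -36.48.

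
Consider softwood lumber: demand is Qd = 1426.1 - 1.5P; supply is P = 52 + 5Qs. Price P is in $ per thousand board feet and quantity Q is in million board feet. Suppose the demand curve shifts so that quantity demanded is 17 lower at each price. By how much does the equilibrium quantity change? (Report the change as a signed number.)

ΔQ = -2

Inverting to quantity form: Qs = -10.4 + 0.2P.
At equilibrium Qd = Qs, so 1426.1 - 1.5P = -10.4 + 0.2P; collecting terms, 1436.5 = 1.7P and P* = 845.
Plugging P* into demand: Q* = 1426.1 - 1.5(845) = 158.6.
After the shift, demand is Qd = 1409.1 - 1.5P.
New equilibrium: 1419.5 = 1.7P, so P = 835 and Q = 156.6.
ΔQ = 156.6 - 158.6 = -2.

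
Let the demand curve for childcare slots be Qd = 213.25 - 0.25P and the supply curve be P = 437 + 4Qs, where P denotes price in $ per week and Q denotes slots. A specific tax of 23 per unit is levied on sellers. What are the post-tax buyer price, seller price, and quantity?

P_b = 656.5, P_s = 633.5, Q = 49.125

Rewriting in direct form: Qs = -109.25 + 0.25P.
Sellers keep P_s = P_b - 23 per unit, so supply in terms of the buyer price is Qs = -115 + 0.25P_b.
Equate demand and the shifted supply: 213.25 - 0.25P_b = -115 + 0.25P_b, giving 0.5P_b = 328.25, so P_b = 656.5.
So P_s = 633.5 and the quantity traded is Q = 213.25 - 0.25(656.5) = 49.125.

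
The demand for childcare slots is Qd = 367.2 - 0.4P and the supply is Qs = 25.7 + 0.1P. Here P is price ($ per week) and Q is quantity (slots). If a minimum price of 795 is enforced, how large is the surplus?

Evaluating both curves at the floor price 795 gives Qd = 49.2, Qs = 105.2.
Surplus = Qs - Qd = 105.2 - 49.2 = 56.

Surplus = 56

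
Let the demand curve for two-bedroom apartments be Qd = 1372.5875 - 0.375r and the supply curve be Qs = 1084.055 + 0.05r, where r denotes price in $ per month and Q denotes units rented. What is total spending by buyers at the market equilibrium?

Total spending by buyers = 759010.2

Equating demand and supply, 1372.5875 - 0.375r = 1084.055 + 0.05r gives 0.425r = 288.5325, so r* = 678.9.
Plugging r* into demand: Q* = 1372.5875 - 0.375(678.9) = 1118.
Total spending by buyers = r* × Q* = 678.9 × 1118 = 759010.2.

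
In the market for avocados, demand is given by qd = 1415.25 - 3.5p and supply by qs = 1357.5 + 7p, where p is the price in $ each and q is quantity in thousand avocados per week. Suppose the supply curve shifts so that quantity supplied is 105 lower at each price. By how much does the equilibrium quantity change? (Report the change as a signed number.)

Δq = -35

Set qd = qs: 1415.25 - 3.5p = 1357.5 + 7p, so 57.75 = 10.5p and p* = 5.5.
Then q* = 1415.25 - 3.5(5.5) = 1396.
After the shift, supply is qs = 1252.5 + 7p.
Re-solving, 10.5p = 162.75 gives p = 15.5 and q = 1361.
Δq = 1361 - 1396 = -35.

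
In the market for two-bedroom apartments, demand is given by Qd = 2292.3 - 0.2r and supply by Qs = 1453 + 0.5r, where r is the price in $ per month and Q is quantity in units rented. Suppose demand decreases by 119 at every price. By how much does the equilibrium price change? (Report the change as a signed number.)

Equating demand and supply, 2292.3 - 0.2r = 1453 + 0.5r gives 0.7r = 839.3, so r* = 1199.
Then Q* = 2292.3 - 0.2(1199) = 2052.5.
After the shift, demand is Qd = 2173.3 - 0.2r.
Re-solving, 0.7r = 720.3 gives r = 1029 and Q = 1967.5.
Δr = 1029 - 1199 = -170.

Δr = -170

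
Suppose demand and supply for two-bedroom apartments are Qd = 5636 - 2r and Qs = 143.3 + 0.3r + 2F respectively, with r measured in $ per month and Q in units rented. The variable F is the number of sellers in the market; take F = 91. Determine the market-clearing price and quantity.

r* = 2309, Q* = 1018

With F = 91, supply is Qs = 325.3 + 0.3r.
The market clears where 5636 - 2r = 325.3 + 0.3r. Rearranging, 2.3r = 5310.7, hence r* = 2309.
Plugging r* into demand: Q* = 5636 - 2(2309) = 1018.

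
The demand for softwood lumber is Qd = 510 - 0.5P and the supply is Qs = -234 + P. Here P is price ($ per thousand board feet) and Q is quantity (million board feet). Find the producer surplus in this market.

Producer surplus = 34322

Equating demand and supply, 510 - 0.5P = -234 + P gives 1.5P = 744, so P* = 496.
Then Q* = 510 - 0.5(496) = 262.
Supply choke price (Qs = 0): P = 234. Producer surplus = ½ × (496 - 234) × 262 = 34322.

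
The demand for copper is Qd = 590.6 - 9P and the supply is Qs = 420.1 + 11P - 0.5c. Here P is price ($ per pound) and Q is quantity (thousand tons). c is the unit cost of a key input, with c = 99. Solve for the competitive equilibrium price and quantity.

P* = 11, Q* = 491.6

With c = 99, supply is Qs = 370.6 + 11P.
The market clears where 590.6 - 9P = 370.6 + 11P. Rearranging, 20P = 220, hence P* = 11.
Then Q* = 590.6 - 9(11) = 491.6.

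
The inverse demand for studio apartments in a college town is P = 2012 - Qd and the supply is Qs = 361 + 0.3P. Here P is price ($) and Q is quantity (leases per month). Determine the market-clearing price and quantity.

Inverting to quantity form: Qd = 2012 - P.
At equilibrium Qd = Qs, so 2012 - P = 361 + 0.3P; collecting terms, 1651 = 1.3P and P* = 1270.
Substitute back: Q* = 2012 - 1270 = 742.

P* = 1270, Q* = 742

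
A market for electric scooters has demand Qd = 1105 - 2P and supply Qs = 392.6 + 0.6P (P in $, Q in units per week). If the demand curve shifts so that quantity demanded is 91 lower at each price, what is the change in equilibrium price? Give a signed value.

Equating demand and supply, 1105 - 2P = 392.6 + 0.6P gives 2.6P = 712.4, so P* = 274.
Substitute back: Q* = 1105 - 2(274) = 557.
After the shift, demand is Qd = 1014 - 2P.
New equilibrium: 621.4 = 2.6P, so P = 239 and Q = 536.
ΔP = 239 - 274 = -35.

ΔP = -35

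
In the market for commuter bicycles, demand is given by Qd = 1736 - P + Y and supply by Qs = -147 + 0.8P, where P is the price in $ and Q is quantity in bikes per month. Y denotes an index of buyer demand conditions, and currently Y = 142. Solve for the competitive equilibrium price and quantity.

P* = 1125, Q* = 753

With Y = 142, demand is Qd = 1878 - P.
Equating demand and supply, 1878 - P = -147 + 0.8P gives 1.8P = 2025, so P* = 1125.
Then Q* = 1878 - 1125 = 753.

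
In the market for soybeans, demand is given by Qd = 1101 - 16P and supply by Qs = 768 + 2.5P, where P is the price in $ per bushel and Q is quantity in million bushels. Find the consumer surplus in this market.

At equilibrium Qd = Qs, so 1101 - 16P = 768 + 2.5P; collecting terms, 333 = 18.5P and P* = 18.
Plugging P* into demand: Q* = 1101 - 16(18) = 813.
Demand choke price (Qd = 0): P = 1101/16 = 68.8125. Consumer surplus = ½ × (68.8125 - 18) × 813 = 20655.28125.

Consumer surplus = 20655.28125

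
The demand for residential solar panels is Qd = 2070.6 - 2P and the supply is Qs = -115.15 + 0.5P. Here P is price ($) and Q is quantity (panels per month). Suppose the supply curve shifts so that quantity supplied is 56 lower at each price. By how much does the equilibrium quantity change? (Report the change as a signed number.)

ΔQ = -44.8

Equating demand and supply, 2070.6 - 2P = -115.15 + 0.5P gives 2.5P = 2185.75, so P* = 874.3.
From the demand curve, Q* = 2070.6 - 2(874.3) = 322.
After the shift, supply is Qs = -171.15 + 0.5P.
Re-solving, 2.5P = 2241.75 gives P = 896.7 and Q = 277.2.
ΔQ = 277.2 - 322 = -44.8.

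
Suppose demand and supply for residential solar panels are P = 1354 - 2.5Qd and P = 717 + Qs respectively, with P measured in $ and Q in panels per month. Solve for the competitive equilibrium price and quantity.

Solving each curve for Q: Qd = 541.6 - 0.4P and Qs = -717 + P.
Set Qd = Qs: 541.6 - 0.4P = -717 + P, so 1258.6 = 1.4P and P* = 899.
From the demand curve, Q* = 541.6 - 0.4(899) = 182.

P* = 899, Q* = 182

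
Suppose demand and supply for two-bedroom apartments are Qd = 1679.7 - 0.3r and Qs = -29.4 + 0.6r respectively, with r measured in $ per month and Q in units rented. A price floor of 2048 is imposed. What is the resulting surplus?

With r fixed at 2048, quantity demanded is 1065.3 and quantity supplied is 1199.4.
Surplus = Qs - Qd = 1199.4 - 1065.3 = 134.1.

Surplus = 134.1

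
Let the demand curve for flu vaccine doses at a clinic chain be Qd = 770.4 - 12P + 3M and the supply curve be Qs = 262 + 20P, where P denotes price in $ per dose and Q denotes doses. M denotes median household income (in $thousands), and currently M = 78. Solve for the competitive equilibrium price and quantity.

P* = 23.2, Q* = 726

With M = 78, demand is Qd = 1004.4 - 12P.
Equating demand and supply, 1004.4 - 12P = 262 + 20P gives 32P = 742.4, so P* = 23.2.
From the demand curve, Q* = 1004.4 - 12(23.2) = 726.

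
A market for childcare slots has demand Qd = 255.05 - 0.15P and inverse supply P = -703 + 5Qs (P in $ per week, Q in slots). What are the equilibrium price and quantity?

Rewriting in direct form: Qs = 140.6 + 0.2P.
The market clears where 255.05 - 0.15P = 140.6 + 0.2P. Rearranging, 0.35P = 114.45, hence P* = 327.
From the demand curve, Q* = 255.05 - 0.15(327) = 206.

P* = 327, Q* = 206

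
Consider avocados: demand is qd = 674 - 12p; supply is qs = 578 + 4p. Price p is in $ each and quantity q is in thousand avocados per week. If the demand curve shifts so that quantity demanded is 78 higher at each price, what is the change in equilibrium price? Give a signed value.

At equilibrium qd = qs, so 674 - 12p = 578 + 4p; collecting terms, 96 = 16p and p* = 6.
From the demand curve, q* = 674 - 12(6) = 602.
After the shift, demand is qd = 752 - 12p.
The new intersection has 174 = 16p, i.e. p = 10.875, q = 621.5.
Δp = 10.875 - 6 = 4.875.

Δp = 4.875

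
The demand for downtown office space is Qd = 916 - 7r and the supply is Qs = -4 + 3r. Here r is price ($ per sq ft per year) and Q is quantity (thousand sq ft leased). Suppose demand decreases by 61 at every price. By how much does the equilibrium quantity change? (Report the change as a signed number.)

ΔQ = -18.3

Equating demand and supply, 916 - 7r = -4 + 3r gives 10r = 920, so r* = 92.
Then Q* = 916 - 7(92) = 272.
After the shift, demand is Qd = 855 - 7r.
Re-solving, 10r = 859 gives r = 85.9 and Q = 253.7.
ΔQ = 253.7 - 272 = -18.3.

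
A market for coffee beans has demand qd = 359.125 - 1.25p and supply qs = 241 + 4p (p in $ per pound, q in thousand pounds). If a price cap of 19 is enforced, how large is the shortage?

Evaluating both curves at the ceiling price 19 gives qd = 335.375, qs = 317.
Shortage = qd - qs = 335.375 - 317 = 18.375.

Shortage = 18.375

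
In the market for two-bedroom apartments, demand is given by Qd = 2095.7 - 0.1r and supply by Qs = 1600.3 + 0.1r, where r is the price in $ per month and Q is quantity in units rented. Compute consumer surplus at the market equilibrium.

Consumer surplus = 17075520

Set Qd = Qs: 2095.7 - 0.1r = 1600.3 + 0.1r, so 495.4 = 0.2r and r* = 2477.
Substitute back: Q* = 2095.7 - 0.1(2477) = 1848.
Demand choke price (Qd = 0): r = 2095.7/0.1 = 20957. Consumer surplus = ½ × (20957 - 2477) × 1848 = 17075520.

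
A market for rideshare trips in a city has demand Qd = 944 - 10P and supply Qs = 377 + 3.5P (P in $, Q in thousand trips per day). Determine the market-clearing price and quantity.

The market clears where 944 - 10P = 377 + 3.5P. Rearranging, 13.5P = 567, hence P* = 42.
From the demand curve, Q* = 944 - 10(42) = 524.

P* = 42, Q* = 524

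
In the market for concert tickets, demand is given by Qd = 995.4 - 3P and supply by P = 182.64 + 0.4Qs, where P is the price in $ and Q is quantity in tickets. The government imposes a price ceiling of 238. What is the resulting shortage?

Shortage = 143

In direct form, Qs = -456.6 + 2.5P.
At P = 238: Qd = 281.4 and Qs = 138.4.
Shortage = Qd - Qs = 281.4 - 138.4 = 143.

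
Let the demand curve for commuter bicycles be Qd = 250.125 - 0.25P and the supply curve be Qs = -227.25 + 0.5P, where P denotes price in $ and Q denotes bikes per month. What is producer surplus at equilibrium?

Producer surplus = 8281

At equilibrium Qd = Qs, so 250.125 - 0.25P = -227.25 + 0.5P; collecting terms, 477.375 = 0.75P and P* = 636.5.
Plugging P* into demand: Q* = 250.125 - 0.25(636.5) = 91.
Supply choke price (Qs = 0): P = 454.5. Producer surplus = ½ × (636.5 - 454.5) × 91 = 8281.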